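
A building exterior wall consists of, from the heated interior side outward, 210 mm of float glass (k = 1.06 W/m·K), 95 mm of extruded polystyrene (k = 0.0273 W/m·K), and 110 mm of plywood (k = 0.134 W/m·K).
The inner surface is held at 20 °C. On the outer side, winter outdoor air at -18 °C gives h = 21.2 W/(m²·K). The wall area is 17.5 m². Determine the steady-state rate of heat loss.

Series thermal resistances:
R_float glass = L/(kA) = 0.21/(1.06×17.5) = 0.01132 K/W
R_extruded polystyrene = L/(kA) = 0.095/(0.0273×17.5) = 0.1988 K/W
R_plywood = L/(kA) = 0.11/(0.134×17.5) = 0.04691 K/W
R_outer film = 1/(h_o·A) = 1/(21.2×17.5) = 0.002695 K/W
R_total = 0.2598 K/W
Q = ΔT / R_total = 38 / 0.2598

Q ≈ 146 W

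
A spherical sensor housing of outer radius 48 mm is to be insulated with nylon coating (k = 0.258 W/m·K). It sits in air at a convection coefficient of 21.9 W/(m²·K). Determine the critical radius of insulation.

r_cr ≈ 23.6 mm

For a sphere r_cr = 2k/h = 2×0.258/21.9
r_cr = 23.6 mm; since the bare radius (48 mm) is above r_cr, any added insulation will reduce heat loss.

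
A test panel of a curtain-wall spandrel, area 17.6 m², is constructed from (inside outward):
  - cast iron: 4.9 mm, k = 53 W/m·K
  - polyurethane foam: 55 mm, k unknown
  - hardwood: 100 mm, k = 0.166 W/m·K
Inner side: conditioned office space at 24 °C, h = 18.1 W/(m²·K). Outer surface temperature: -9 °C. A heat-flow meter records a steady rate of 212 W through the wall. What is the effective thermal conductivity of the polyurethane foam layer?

Series thermal resistances:
R_inner film = 1/(h_i·A) = 1/(18.1×17.6) = 0.003139 K/W
R_cast iron = L/(kA) = 0.0049/(53×17.6) = 5.253×10^-6 K/W
R_hardwood = L/(kA) = 0.1/(0.166×17.6) = 0.03423 K/W
Sum of known resistances R_other = 0.03737 K/W
Total R = ΔT/Q = 33/212 = 0.1557 K/W
R_polyurethane foam = R_total − R_other = 0.1183 K/W
k = L/(R·A) = 0.055/(0.1183×17.6)

k ≈ 0.0264 W/(m·K)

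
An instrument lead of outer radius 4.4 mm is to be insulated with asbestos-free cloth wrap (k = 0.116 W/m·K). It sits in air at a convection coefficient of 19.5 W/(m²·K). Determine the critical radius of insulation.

For a cylinder r_cr = k/h = 0.116/19.5
r_cr = 5.95 mm; since the bare radius (4.4 mm) is below r_cr, adding a thin layer of insulation will *increase* heat loss.

r_cr ≈ 5.95 mm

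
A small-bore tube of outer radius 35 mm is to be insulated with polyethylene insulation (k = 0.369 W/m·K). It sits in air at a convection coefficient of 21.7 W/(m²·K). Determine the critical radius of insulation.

For a cylinder r_cr = k/h = 0.369/21.7
r_cr = 17 mm; since the bare radius (35 mm) is above r_cr, any added insulation will reduce heat loss.

r_cr ≈ 17 mm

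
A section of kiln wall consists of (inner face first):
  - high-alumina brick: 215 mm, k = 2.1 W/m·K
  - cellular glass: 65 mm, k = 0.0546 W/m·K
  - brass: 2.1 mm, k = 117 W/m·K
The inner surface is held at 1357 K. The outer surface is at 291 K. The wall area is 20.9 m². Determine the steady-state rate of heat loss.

Q ≈ 17200 W

Series thermal resistances:
R_high-alumina brick = L/(kA) = 0.215/(2.1×20.9) = 0.004899 K/W
R_cellular glass = L/(kA) = 0.065/(0.0546×20.9) = 0.05696 K/W
R_brass = L/(kA) = 0.0021/(117×20.9) = 8.588×10^-7 K/W
R_total = 0.06186 K/W
Q = ΔT / R_total = 1066 / 0.06186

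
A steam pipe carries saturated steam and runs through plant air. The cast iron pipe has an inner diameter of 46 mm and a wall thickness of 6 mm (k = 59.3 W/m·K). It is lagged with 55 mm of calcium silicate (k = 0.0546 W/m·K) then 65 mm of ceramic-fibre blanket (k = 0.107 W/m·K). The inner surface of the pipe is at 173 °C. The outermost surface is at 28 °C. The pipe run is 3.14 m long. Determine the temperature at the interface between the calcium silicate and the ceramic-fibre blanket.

Radial resistances (cylindrical: R_cond = ln(r_o/r_i)/(2πkL), R_conv = 1/(h·2πrL)):
R_cast iron pipe wall = ln(29/23)/(2π×59.3×3.14) = 1.981×10^-4 K/W
R_calcium silicate = ln(84/29)/(2π×0.0546×3.14) = 0.9873 K/W
R_ceramic-fibre blanket = ln(149/84)/(2π×0.107×3.14) = 0.2715 K/W
R_total = 1.259 K/W
Q = ΔT/R_total = 145/1.259
Q = 115 W
T_interface = T_inner − Q·ΣR(inner→interface) = 173 − 115×0.9875

T ≈ 59.3 °C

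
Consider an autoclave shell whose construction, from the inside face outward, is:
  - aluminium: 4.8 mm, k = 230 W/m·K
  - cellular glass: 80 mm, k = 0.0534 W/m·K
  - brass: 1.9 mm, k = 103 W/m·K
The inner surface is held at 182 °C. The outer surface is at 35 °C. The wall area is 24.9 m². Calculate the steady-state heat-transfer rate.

Treating each layer as a thermal resistance in series:
R_aluminium = L/(kA) = 0.0048/(230×24.9) = 8.381×10^-7 K/W
R_cellular glass = L/(kA) = 0.08/(0.0534×24.9) = 0.06017 K/W
R_brass = L/(kA) = 0.0019/(103×24.9) = 7.408×10^-7 K/W
R_total = 0.06017 K/W
Q = ΔT / R_total = 147 / 0.06017

Q ≈ 2440 W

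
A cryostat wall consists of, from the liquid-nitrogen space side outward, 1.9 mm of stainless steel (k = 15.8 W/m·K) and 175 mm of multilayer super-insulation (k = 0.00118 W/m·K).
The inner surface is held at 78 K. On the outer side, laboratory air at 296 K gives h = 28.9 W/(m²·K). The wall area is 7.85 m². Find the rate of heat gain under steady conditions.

Q ≈ 11.5 W

Model the wall as resistances in series:
R_stainless steel = L/(kA) = 0.0019/(15.8×7.85) = 1.532×10^-5 K/W
R_multilayer super-insulation = L/(kA) = 0.175/(0.00118×7.85) = 18.89 K/W
R_outer film = 1/(h_o·A) = 1/(28.9×7.85) = 0.004408 K/W
R_total = 18.9 K/W
Q = ΔT / R_total = 218 / 18.9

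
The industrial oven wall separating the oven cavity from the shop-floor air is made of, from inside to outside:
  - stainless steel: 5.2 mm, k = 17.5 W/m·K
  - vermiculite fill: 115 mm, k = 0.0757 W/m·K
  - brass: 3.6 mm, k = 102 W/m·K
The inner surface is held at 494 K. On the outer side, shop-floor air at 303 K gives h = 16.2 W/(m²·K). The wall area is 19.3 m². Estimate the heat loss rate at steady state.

Q ≈ 2330 W

Thermal resistances in series:
R_stainless steel = L/(kA) = 0.0052/(17.5×19.3) = 1.54×10^-5 K/W
R_vermiculite fill = L/(kA) = 0.115/(0.0757×19.3) = 0.07871 K/W
R_brass = L/(kA) = 0.0036/(102×19.3) = 1.829×10^-6 K/W
R_outer film = 1/(h_o·A) = 1/(16.2×19.3) = 0.003198 K/W
R_total = 0.08193 K/W
Q = ΔT / R_total = 191 / 0.08193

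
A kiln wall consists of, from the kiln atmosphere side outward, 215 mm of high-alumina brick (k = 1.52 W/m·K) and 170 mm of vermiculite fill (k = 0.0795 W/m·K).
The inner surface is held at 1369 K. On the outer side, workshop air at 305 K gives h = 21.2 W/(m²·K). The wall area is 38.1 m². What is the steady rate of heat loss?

Q ≈ 17400 W

Series thermal resistances:
R_high-alumina brick = L/(kA) = 0.215/(1.52×38.1) = 0.003713 K/W
R_vermiculite fill = L/(kA) = 0.17/(0.0795×38.1) = 0.05613 K/W
R_outer film = 1/(h_o·A) = 1/(21.2×38.1) = 0.001238 K/W
R_total = 0.06108 K/W
Q = ΔT / R_total = 1064 / 0.06108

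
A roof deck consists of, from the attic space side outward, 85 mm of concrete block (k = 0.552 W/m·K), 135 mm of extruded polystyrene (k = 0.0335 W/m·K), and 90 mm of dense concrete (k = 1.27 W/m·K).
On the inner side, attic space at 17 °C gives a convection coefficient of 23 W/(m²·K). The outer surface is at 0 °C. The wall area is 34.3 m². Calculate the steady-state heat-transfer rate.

Q ≈ 136 W

Model the wall as resistances in series:
R_inner film = 1/(h_i·A) = 1/(23×34.3) = 0.001268 K/W
R_concrete block = L/(kA) = 0.085/(0.552×34.3) = 0.004489 K/W
R_extruded polystyrene = L/(kA) = 0.135/(0.0335×34.3) = 0.1175 K/W
R_dense concrete = L/(kA) = 0.09/(1.27×34.3) = 0.002066 K/W
R_total = 0.1253 K/W
Q = ΔT / R_total = 17 / 0.1253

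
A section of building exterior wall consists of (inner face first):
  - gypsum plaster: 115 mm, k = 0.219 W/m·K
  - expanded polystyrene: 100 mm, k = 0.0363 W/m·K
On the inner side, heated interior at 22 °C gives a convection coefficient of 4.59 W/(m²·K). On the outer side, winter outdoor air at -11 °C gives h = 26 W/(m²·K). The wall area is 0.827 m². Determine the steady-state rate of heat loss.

Model the wall as resistances in series:
R_inner film = 1/(h_i·A) = 1/(4.59×0.827) = 0.2634 K/W
R_gypsum plaster = L/(kA) = 0.115/(0.219×0.827) = 0.635 K/W
R_expanded polystyrene = L/(kA) = 0.1/(0.0363×0.827) = 3.331 K/W
R_outer film = 1/(h_o·A) = 1/(26×0.827) = 0.04651 K/W
R_total = 4.276 K/W
Q = ΔT / R_total = 33 / 4.276

Q ≈ 7.72 W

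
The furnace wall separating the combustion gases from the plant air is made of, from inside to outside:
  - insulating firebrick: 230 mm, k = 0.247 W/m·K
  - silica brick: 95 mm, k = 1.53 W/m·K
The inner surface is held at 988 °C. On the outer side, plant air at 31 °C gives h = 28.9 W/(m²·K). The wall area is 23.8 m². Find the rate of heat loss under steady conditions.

Q ≈ 22200 W

Using the resistance-network approach (series):
R_insulating firebrick = L/(kA) = 0.23/(0.247×23.8) = 0.03912 K/W
R_silica brick = L/(kA) = 0.095/(1.53×23.8) = 0.002609 K/W
R_outer film = 1/(h_o·A) = 1/(28.9×23.8) = 0.001454 K/W
R_total = 0.04319 K/W
Q = ΔT / R_total = 957 / 0.04319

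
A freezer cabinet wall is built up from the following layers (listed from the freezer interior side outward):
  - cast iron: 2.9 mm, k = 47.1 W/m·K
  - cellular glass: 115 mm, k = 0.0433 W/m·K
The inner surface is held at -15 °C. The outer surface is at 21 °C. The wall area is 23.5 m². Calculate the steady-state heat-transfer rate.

Series thermal resistances:
R_cast iron = L/(kA) = 0.0029/(47.1×23.5) = 2.62×10^-6 K/W
R_cellular glass = L/(kA) = 0.115/(0.0433×23.5) = 0.113 K/W
R_total = 0.113 K/W
Q = ΔT / R_total = 36 / 0.113

Q ≈ 319 W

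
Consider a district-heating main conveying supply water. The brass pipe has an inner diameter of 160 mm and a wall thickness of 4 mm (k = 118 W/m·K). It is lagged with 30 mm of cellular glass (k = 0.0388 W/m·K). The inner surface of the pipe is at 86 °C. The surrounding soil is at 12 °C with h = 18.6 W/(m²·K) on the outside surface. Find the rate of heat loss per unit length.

q′ ≈ 55.7 W/m

Per-layer cylindrical resistances, series-summed:
R_brass pipe wall = ln(84/80)/(2π×118×1) = 6.581×10^-5 K/W
R_cellular glass = ln(114/84)/(2π×0.0388×1) = 1.253 K/W
R_outer film = 1/(h_o·2πr_oL) = 1/(18.6×2π×0.114×1) = 0.07506 K/W
R_total = 1.328 K/W
Q = ΔT/R_total = 74/1.328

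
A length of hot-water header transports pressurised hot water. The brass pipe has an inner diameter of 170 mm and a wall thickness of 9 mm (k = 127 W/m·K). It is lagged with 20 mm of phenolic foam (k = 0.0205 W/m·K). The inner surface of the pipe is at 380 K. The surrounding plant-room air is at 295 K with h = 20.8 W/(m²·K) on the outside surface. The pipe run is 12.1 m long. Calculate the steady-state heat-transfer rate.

Q ≈ 657 W

Treating each annulus and film as a series resistance:
R_brass pipe wall = ln(94/85)/(2π×127×12.1) = 1.042×10^-5 K/W
R_phenolic foam = ln(114/94)/(2π×0.0205×12.1) = 0.1238 K/W
R_outer film = 1/(h_o·2πr_oL) = 1/(20.8×2π×0.114×12.1) = 0.005547 K/W
R_total = 0.1293 K/W
Q = ΔT/R_total = 85/0.1293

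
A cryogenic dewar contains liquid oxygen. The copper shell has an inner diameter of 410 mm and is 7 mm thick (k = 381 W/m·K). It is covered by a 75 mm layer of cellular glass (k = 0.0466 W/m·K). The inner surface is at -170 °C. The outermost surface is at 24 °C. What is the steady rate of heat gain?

Each spherical layer contributes R = (1/r_i − 1/r_o)/(4πk):
R_copper shell = (1/0.205 − 1/0.212)/(4π×381) = 3.364×10^-5 K/W
R_cellular glass = (1/0.212 − 1/0.287)/(4π×0.0466) = 2.105 K/W
R_total = 2.105 K/W
Q = ΔT/R_total = 194/2.105

Q ≈ 92.2 W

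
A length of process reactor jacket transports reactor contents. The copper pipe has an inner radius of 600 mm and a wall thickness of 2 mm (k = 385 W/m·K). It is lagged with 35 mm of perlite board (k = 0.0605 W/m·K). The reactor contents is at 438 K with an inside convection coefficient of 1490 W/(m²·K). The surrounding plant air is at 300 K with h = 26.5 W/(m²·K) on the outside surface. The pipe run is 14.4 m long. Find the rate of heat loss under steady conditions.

Q ≈ 12600 W

Radial resistances (cylindrical: R_cond = ln(r_o/r_i)/(2πkL), R_conv = 1/(h·2πrL)):
R_inner film = 1/(h_i·2πr₁L) = 1/(1490×2π×0.6×14.4) = 1.236×10^-5 K/W
R_copper pipe wall = ln(602/600)/(2π×385×14.4) = 9.553×10^-8 K/W
R_perlite board = ln(637/602)/(2π×0.0605×14.4) = 0.01032 K/W
R_outer film = 1/(h_o·2πr_oL) = 1/(26.5×2π×0.637×14.4) = 6.547×10^-4 K/W
R_total = 0.01099 K/W
Q = ΔT/R_total = 138/0.01099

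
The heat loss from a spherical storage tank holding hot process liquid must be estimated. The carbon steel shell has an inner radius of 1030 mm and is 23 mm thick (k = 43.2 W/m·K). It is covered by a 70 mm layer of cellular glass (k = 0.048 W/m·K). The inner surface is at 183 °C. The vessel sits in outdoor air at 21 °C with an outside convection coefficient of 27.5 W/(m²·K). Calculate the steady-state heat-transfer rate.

For a spherical shell R = (1/r₁ − 1/r₂)/(4πk); film R = 1/(h·4πr²). In series:
R_carbon steel shell = (1/1.03 − 1/1.053)/(4π×43.2) = 3.906×10^-5 K/W
R_cellular glass = (1/1.053 − 1/1.123)/(4π×0.048) = 0.09814 K/W
R_outer film = 1/(h·4πr_o²) = 1/(27.5×4π×1.123²) = 0.002295 K/W
R_total = 0.1005 K/W
Q = ΔT/R_total = 162/0.1005

Q ≈ 1610 W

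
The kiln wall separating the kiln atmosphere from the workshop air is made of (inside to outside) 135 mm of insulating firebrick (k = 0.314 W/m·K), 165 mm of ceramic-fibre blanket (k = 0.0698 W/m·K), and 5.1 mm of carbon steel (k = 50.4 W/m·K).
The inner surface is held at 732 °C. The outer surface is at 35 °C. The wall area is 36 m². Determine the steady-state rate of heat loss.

Q ≈ 8980 W

Using the resistance-network approach (series):
R_insulating firebrick = L/(kA) = 0.135/(0.314×36) = 0.01194 K/W
R_ceramic-fibre blanket = L/(kA) = 0.165/(0.0698×36) = 0.06566 K/W
R_carbon steel = L/(kA) = 0.0051/(50.4×36) = 2.811×10^-6 K/W
R_total = 0.07761 K/W
Q = ΔT / R_total = 697 / 0.07761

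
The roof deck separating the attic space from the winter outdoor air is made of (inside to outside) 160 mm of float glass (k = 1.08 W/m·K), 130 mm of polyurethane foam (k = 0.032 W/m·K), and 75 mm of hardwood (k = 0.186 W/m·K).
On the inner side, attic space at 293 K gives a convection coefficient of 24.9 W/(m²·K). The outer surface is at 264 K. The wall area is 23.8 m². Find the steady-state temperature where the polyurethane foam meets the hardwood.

T ≈ 267 K

Series thermal resistances:
R_inner film = 1/(h_i·A) = 1/(24.9×23.8) = 0.001687 K/W
R_float glass = L/(kA) = 0.16/(1.08×23.8) = 0.006225 K/W
R_polyurethane foam = L/(kA) = 0.13/(0.032×23.8) = 0.1707 K/W
R_hardwood = L/(kA) = 0.075/(0.186×23.8) = 0.01694 K/W
R_total = 0.1955 K/W;  Q = ΔT/R_total = 29/0.1955 = 148.3 W
T_interface = T_inner − Q·ΣR(inner→interface) = 293 − 148×0.1786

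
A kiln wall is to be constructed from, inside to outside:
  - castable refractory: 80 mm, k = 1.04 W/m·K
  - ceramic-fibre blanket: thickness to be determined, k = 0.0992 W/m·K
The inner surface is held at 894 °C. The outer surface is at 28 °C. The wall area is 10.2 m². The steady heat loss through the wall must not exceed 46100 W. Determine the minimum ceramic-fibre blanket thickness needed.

Treating each layer as a thermal resistance in series:
R_castable refractory = L/(kA) = 0.08/(1.04×10.2) = 0.007541 K/W
Sum of the known resistances R_other = 0.007541 K/W
Required total resistance R_tot = ΔT/Q_allow = 866/46100 = 0.01879 K/W
R_ceramic-fibre blanket = R_tot − R_other = 0.01124 K/W
L = R·k·A = 0.01124×0.0992×10.2

L ≈ 11.4 mm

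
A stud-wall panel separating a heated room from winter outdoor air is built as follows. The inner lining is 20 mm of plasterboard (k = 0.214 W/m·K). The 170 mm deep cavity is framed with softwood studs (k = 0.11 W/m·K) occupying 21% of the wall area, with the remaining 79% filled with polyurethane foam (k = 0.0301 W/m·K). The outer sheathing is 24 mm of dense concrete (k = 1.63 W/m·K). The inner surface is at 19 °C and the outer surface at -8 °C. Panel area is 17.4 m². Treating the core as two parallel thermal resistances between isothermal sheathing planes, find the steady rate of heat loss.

Q ≈ 126 W

Sheathing layers in series; stud and cavity paths in parallel between them.
R_inner = 0.02/(0.214×17.4) = 0.005371 K/W
R_stud  = 0.17/(0.11×0.21×17.4) = 0.4229 K/W
R_cav   = 0.17/(0.0301×0.79×17.4) = 0.4109 K/W
1/R_core = 1/R_stud + 1/R_cav → R_core = 0.2084 K/W
R_outer = 0.024/(1.63×17.4) = 8.462×10^-4 K/W
R_total = 0.2146 K/W
Q = ΔT/R_total = 27/0.2146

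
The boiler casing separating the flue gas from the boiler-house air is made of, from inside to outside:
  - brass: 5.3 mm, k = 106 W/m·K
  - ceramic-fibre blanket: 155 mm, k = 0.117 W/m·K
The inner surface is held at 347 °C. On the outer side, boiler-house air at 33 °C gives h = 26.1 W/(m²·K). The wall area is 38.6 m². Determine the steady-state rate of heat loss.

Thermal resistances in series:
R_brass = L/(kA) = 0.0053/(106×38.6) = 1.295×10^-6 K/W
R_ceramic-fibre blanket = L/(kA) = 0.155/(0.117×38.6) = 0.03432 K/W
R_outer film = 1/(h_o·A) = 1/(26.1×38.6) = 9.926×10^-4 K/W
R_total = 0.03531 K/W
Q = ΔT / R_total = 314 / 0.03531

Q ≈ 8890 W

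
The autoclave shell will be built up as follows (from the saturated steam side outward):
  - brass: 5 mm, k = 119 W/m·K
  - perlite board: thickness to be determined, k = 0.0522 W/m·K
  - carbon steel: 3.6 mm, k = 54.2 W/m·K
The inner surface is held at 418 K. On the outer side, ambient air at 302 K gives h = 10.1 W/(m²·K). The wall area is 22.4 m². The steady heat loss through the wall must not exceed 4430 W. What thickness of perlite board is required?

Thermal resistances in series:
R_brass = L/(kA) = 0.005/(119×22.4) = 1.876×10^-6 K/W
R_carbon steel = L/(kA) = 0.0036/(54.2×22.4) = 2.965×10^-6 K/W
R_outer film = 1/(h_o·A) = 1/(10.1×22.4) = 0.00442 K/W
Sum of the known resistances R_other = 0.004425 K/W
Required total resistance R_tot = ΔT/Q_allow = 116/4430 = 0.02619 K/W
R_perlite board = R_tot − R_other = 0.02176 K/W
L = R·k·A = 0.02176×0.0522×22.4

L ≈ 25.4 mm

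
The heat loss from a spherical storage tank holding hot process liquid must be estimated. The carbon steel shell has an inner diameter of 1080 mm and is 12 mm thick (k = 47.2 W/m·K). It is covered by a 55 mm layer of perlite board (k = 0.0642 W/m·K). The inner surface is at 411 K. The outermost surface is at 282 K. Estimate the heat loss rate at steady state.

Each spherical layer contributes R = (1/r_i − 1/r_o)/(4πk):
R_carbon steel shell = (1/0.54 − 1/0.552)/(4π×47.2) = 6.787×10^-5 K/W
R_perlite board = (1/0.552 − 1/0.607)/(4π×0.0642) = 0.2035 K/W
R_total = 0.2035 K/W
Q = ΔT/R_total = 129/0.2035

Q ≈ 634 W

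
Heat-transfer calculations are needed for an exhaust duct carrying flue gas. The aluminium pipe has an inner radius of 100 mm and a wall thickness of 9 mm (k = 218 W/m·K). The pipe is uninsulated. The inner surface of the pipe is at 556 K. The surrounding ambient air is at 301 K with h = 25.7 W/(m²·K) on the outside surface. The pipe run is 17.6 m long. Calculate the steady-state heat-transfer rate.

Q ≈ 78900 W

Treating each annulus and film as a series resistance:
R_aluminium pipe wall = ln(109/100)/(2π×218×17.6) = 3.575×10^-6 K/W
R_outer film = 1/(h_o·2πr_oL) = 1/(25.7×2π×0.109×17.6) = 0.003228 K/W
R_total = 0.003232 K/W
Q = ΔT/R_total = 255/0.003232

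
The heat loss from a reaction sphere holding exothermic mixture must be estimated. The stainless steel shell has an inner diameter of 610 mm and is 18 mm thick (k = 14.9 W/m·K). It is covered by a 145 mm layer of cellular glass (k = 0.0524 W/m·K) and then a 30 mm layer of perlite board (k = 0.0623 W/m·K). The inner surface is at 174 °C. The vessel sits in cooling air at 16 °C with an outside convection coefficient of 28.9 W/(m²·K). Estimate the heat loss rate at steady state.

For a spherical shell R = (1/r₁ − 1/r₂)/(4πk); film R = 1/(h·4πr²). In series:
R_stainless steel shell = (1/0.305 − 1/0.323)/(4π×14.9) = 9.758×10^-4 K/W
R_cellular glass = (1/0.323 − 1/0.468)/(4π×0.0524) = 1.457 K/W
R_perlite board = (1/0.468 − 1/0.498)/(4π×0.0623) = 0.1644 K/W
R_outer film = 1/(h·4πr_o²) = 1/(28.9×4π×0.498²) = 0.0111 K/W
R_total = 1.633 K/W
Q = ΔT/R_total = 158/1.633

Q ≈ 96.7 W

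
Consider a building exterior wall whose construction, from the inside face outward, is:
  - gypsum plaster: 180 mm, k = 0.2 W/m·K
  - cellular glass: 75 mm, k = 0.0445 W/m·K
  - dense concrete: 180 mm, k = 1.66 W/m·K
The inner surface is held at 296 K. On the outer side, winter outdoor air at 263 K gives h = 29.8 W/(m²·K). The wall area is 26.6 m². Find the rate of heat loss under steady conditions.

Q ≈ 322 W

Treating each layer as a thermal resistance in series:
R_gypsum plaster = L/(kA) = 0.18/(0.2×26.6) = 0.03383 K/W
R_cellular glass = L/(kA) = 0.075/(0.0445×26.6) = 0.06336 K/W
R_dense concrete = L/(kA) = 0.18/(1.66×26.6) = 0.004076 K/W
R_outer film = 1/(h_o·A) = 1/(29.8×26.6) = 0.001262 K/W
R_total = 0.1025 K/W
Q = ΔT / R_total = 33 / 0.1025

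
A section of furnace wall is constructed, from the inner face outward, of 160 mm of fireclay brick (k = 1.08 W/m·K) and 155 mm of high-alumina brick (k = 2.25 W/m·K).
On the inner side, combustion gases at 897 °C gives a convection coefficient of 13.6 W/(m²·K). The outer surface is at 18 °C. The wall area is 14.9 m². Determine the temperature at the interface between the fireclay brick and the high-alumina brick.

Series thermal resistances:
R_inner film = 1/(h_i·A) = 1/(13.6×14.9) = 0.004935 K/W
R_fireclay brick = L/(kA) = 0.16/(1.08×14.9) = 0.009943 K/W
R_high-alumina brick = L/(kA) = 0.155/(2.25×14.9) = 0.004623 K/W
R_total = 0.0195 K/W;  Q = ΔT/R_total = 879/0.0195 = 45070 W
T_interface = T_inner − Q·ΣR(inner→interface) = 897 − 45100×0.01488

T ≈ 226 °C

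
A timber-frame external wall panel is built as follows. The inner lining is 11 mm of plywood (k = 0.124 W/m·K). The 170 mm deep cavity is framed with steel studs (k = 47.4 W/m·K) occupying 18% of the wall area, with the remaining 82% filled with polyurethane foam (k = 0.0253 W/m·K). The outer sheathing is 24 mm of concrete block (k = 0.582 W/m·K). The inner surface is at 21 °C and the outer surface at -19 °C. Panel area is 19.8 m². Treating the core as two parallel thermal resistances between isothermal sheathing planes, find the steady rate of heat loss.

Sheathing layers in series; stud and cavity paths in parallel between them.
R_inner = 0.011/(0.124×19.8) = 0.00448 K/W
R_stud  = 0.17/(47.4×0.18×19.8) = 0.001006 K/W
R_cav   = 0.17/(0.0253×0.82×19.8) = 0.4139 K/W
1/R_core = 1/R_stud + 1/R_cav → R_core = 0.001004 K/W
R_outer = 0.024/(0.582×19.8) = 0.002083 K/W
R_total = 0.007567 K/W
Q = ΔT/R_total = 40/0.007567

Q ≈ 5290 W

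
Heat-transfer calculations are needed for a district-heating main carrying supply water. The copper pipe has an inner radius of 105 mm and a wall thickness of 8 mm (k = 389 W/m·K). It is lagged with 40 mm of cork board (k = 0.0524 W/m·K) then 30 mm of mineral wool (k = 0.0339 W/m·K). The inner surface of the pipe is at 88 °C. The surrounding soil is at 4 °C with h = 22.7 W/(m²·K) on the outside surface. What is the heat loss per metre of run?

q′ ≈ 46.7 W/m

Per-layer cylindrical resistances, series-summed:
R_copper pipe wall = ln(113/105)/(2π×389×1) = 3.004×10^-5 K/W
R_cork board = ln(153/113)/(2π×0.0524×1) = 0.9205 K/W
R_mineral wool = ln(183/153)/(2π×0.0339×1) = 0.8406 K/W
R_outer film = 1/(h_o·2πr_oL) = 1/(22.7×2π×0.183×1) = 0.03831 K/W
R_total = 1.799 K/W
Q = ΔT/R_total = 84/1.799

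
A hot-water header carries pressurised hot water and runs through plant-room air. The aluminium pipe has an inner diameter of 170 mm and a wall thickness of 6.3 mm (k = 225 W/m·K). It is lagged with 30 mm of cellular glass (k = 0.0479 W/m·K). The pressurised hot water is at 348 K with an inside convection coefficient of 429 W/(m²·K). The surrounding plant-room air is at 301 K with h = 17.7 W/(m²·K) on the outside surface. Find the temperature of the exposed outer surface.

T ≈ 304 K

Cylindrical conduction, so R = ln(r₂/r₁)/(2πkL) per layer, in series:
R_inner film = 1/(h_i·2πr₁L) = 1/(429×2π×0.085×1) = 0.004365 K/W
R_aluminium pipe wall = ln(91.3/85)/(2π×225×1) = 5.058×10^-5 K/W
R_cellular glass = ln(121.3/91.3)/(2π×0.0479×1) = 0.944 K/W
R_outer film = 1/(h_o·2πr_oL) = 1/(17.7×2π×0.1213×1) = 0.07413 K/W
R_total = 1.023 K/W
Q = ΔT/R_total = 47/1.023
Q = 46 W/m
T_interface = T_inner − Q·ΣR(inner→interface) = 348 − 46×0.9484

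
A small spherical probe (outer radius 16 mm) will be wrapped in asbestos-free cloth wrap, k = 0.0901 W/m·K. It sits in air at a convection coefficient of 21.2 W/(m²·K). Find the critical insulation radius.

r_cr ≈ 8.5 mm

For a sphere r_cr = 2k/h = 2×0.0901/21.2
r_cr = 8.5 mm; since the bare radius (16 mm) is above r_cr, any added insulation will reduce heat loss.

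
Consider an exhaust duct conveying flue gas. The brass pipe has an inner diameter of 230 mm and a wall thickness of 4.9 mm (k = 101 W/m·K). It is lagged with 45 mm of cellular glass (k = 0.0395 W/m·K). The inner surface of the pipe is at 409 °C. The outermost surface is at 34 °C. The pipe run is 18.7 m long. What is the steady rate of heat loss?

Q ≈ 5460 W

For a radial system each layer contributes R = ln(r_out/r_in)/(2πkL); films add R = 1/(hA).
R_brass pipe wall = ln(119.9/115)/(2π×101×18.7) = 3.516×10^-6 K/W
R_cellular glass = ln(164.9/119.9)/(2π×0.0395×18.7) = 0.06867 K/W
R_total = 0.06867 K/W
Q = ΔT/R_total = 375/0.06867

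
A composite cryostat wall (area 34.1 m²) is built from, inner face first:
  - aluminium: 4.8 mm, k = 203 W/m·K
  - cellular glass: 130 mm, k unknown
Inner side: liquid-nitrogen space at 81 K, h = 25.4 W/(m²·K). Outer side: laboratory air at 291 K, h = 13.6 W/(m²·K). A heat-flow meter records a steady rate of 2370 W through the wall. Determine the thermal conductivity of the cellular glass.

Series thermal resistances:
R_inner film = 1/(h_i·A) = 1/(25.4×34.1) = 0.001155 K/W
R_aluminium = L/(kA) = 0.0048/(203×34.1) = 6.934×10^-7 K/W
R_outer film = 1/(h_o·A) = 1/(13.6×34.1) = 0.002156 K/W
Sum of known resistances R_other = 0.003312 K/W
Total R = ΔT/Q = 210/2370 = 0.08861 K/W
R_cellular glass = R_total − R_other = 0.0853 K/W
k = L/(R·A) = 0.13/(0.0853×34.1)

k ≈ 0.0447 W/(m·K)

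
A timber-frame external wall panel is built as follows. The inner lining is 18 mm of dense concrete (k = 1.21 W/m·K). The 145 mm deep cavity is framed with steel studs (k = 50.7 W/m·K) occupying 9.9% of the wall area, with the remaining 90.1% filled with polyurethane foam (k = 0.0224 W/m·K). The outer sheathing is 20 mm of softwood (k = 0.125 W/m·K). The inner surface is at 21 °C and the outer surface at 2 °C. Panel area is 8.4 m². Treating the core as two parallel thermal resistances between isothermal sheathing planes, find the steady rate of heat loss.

Q ≈ 784 W

Sheathing layers in series; stud and cavity paths in parallel between them.
R_inner = 0.018/(1.21×8.4) = 0.001771 K/W
R_stud  = 0.145/(50.7×0.099×8.4) = 0.003439 K/W
R_cav   = 0.145/(0.0224×0.901×8.4) = 0.8553 K/W
1/R_core = 1/R_stud + 1/R_cav → R_core = 0.003425 K/W
R_outer = 0.02/(0.125×8.4) = 0.01905 K/W
R_total = 0.02424 K/W
Q = ΔT/R_total = 19/0.02424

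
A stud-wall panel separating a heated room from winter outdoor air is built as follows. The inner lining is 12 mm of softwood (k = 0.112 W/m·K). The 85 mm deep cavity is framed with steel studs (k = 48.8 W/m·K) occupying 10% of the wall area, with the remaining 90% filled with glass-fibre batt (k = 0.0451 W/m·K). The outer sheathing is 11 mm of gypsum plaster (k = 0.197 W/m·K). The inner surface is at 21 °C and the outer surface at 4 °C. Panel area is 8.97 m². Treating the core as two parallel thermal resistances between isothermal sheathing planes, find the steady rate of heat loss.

Q ≈ 846 W

Sheathing layers in series; stud and cavity paths in parallel between them.
R_inner = 0.012/(0.112×8.97) = 0.01194 K/W
R_stud  = 0.085/(48.8×0.1×8.97) = 0.001942 K/W
R_cav   = 0.085/(0.0451×0.9×8.97) = 0.2335 K/W
1/R_core = 1/R_stud + 1/R_cav → R_core = 0.001926 K/W
R_outer = 0.011/(0.197×8.97) = 0.006225 K/W
R_total = 0.0201 K/W
Q = ΔT/R_total = 17/0.0201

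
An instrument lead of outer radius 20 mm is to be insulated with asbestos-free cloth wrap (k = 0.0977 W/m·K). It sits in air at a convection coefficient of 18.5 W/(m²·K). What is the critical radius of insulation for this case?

For a cylinder r_cr = k/h = 0.0977/18.5
r_cr = 5.28 mm; since the bare radius (20 mm) is above r_cr, any added insulation will reduce heat loss.

r_cr ≈ 5.28 mm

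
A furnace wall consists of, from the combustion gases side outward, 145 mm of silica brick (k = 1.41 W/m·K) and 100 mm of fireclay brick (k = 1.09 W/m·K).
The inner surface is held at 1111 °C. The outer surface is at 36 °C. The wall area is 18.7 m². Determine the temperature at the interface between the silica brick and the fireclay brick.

Treating each layer as a thermal resistance in series:
R_silica brick = L/(kA) = 0.145/(1.41×18.7) = 0.005499 K/W
R_fireclay brick = L/(kA) = 0.1/(1.09×18.7) = 0.004906 K/W
R_total = 0.01041 K/W;  Q = ΔT/R_total = 1075/0.01041 = 103300 W
T_interface = T_inner − Q·ΣR(inner→interface) = 1111 − 103000×0.005499

T ≈ 543 °C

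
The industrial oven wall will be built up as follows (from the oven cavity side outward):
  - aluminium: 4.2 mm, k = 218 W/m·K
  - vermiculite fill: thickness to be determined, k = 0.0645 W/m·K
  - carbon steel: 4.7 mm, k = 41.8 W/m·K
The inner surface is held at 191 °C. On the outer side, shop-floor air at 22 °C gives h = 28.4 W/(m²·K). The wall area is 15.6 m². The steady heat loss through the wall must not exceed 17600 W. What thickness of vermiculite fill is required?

Series thermal resistances:
R_aluminium = L/(kA) = 0.0042/(218×15.6) = 1.235×10^-6 K/W
R_carbon steel = L/(kA) = 0.0047/(41.8×15.6) = 7.208×10^-6 K/W
R_outer film = 1/(h_o·A) = 1/(28.4×15.6) = 0.002257 K/W
Sum of the known resistances R_other = 0.002266 K/W
Required total resistance R_tot = ΔT/Q_allow = 169/17600 = 0.009602 K/W
R_vermiculite fill = R_tot − R_other = 0.007337 K/W
L = R·k·A = 0.007337×0.0645×15.6

L ≈ 7.38 mm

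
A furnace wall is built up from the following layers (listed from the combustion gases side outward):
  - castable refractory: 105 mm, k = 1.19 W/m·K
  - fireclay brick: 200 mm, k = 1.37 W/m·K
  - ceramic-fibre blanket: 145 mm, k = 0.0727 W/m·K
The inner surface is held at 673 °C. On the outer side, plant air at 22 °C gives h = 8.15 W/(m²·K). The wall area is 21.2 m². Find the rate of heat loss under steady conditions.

Treating each layer as a thermal resistance in series:
R_castable refractory = L/(kA) = 0.105/(1.19×21.2) = 0.004162 K/W
R_fireclay brick = L/(kA) = 0.2/(1.37×21.2) = 0.006886 K/W
R_ceramic-fibre blanket = L/(kA) = 0.145/(0.0727×21.2) = 0.09408 K/W
R_outer film = 1/(h_o·A) = 1/(8.15×21.2) = 0.005788 K/W
R_total = 0.1109 K/W
Q = ΔT / R_total = 651 / 0.1109

Q ≈ 5870 W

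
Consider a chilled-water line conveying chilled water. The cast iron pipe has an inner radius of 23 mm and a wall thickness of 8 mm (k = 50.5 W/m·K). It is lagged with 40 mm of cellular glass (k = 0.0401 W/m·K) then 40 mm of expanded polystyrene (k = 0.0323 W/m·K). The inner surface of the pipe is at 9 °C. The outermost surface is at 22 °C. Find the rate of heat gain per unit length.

Radial resistances (cylindrical: R_cond = ln(r_o/r_i)/(2πkL), R_conv = 1/(h·2πrL)):
R_cast iron pipe wall = ln(31/23)/(2π×50.5×1) = 9.407×10^-4 K/W
R_cellular glass = ln(71/31)/(2π×0.0401×1) = 3.289 K/W
R_expanded polystyrene = ln(111/71)/(2π×0.0323×1) = 2.202 K/W
R_total = 5.492 K/W
Q = ΔT/R_total = 13/5.492

q′ ≈ 2.37 W/m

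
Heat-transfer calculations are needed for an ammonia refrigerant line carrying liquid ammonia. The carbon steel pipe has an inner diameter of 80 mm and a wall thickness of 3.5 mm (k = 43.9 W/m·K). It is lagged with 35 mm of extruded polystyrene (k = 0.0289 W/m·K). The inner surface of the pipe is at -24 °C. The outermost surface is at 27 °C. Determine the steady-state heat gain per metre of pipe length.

q′ ≈ 15.7 W/m

Radial resistances (cylindrical: R_cond = ln(r_o/r_i)/(2πkL), R_conv = 1/(h·2πrL)):
R_carbon steel pipe wall = ln(43.5/40)/(2π×43.9×1) = 3.041×10^-4 K/W
R_extruded polystyrene = ln(78.5/43.5)/(2π×0.0289×1) = 3.251 K/W
R_total = 3.251 K/W
Q = ΔT/R_total = 51/3.251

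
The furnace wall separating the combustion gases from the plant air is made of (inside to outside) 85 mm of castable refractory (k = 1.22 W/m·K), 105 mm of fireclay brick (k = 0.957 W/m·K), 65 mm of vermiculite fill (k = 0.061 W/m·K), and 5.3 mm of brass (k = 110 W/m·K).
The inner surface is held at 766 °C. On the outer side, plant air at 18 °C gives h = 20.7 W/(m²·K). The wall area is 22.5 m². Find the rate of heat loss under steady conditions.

Model the wall as resistances in series:
R_castable refractory = L/(kA) = 0.085/(1.22×22.5) = 0.003097 K/W
R_fireclay brick = L/(kA) = 0.105/(0.957×22.5) = 0.004876 K/W
R_vermiculite fill = L/(kA) = 0.065/(0.061×22.5) = 0.04736 K/W
R_brass = L/(kA) = 0.0053/(110×22.5) = 2.141×10^-6 K/W
R_outer film = 1/(h_o·A) = 1/(20.7×22.5) = 0.002147 K/W
R_total = 0.05748 K/W
Q = ΔT / R_total = 748 / 0.05748

Q ≈ 13000 W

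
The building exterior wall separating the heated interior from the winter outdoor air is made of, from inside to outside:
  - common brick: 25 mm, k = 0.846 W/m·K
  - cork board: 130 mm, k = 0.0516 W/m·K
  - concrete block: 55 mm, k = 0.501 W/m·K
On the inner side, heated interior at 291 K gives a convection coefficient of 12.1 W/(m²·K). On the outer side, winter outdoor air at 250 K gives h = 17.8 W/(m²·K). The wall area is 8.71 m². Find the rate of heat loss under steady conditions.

Q ≈ 128 W

Using the resistance-network approach (series):
R_inner film = 1/(h_i·A) = 1/(12.1×8.71) = 0.009488 K/W
R_common brick = L/(kA) = 0.025/(0.846×8.71) = 0.003393 K/W
R_cork board = L/(kA) = 0.13/(0.0516×8.71) = 0.2893 K/W
R_concrete block = L/(kA) = 0.055/(0.501×8.71) = 0.0126 K/W
R_outer film = 1/(h_o·A) = 1/(17.8×8.71) = 0.00645 K/W
R_total = 0.3212 K/W
Q = ΔT / R_total = 41 / 0.3212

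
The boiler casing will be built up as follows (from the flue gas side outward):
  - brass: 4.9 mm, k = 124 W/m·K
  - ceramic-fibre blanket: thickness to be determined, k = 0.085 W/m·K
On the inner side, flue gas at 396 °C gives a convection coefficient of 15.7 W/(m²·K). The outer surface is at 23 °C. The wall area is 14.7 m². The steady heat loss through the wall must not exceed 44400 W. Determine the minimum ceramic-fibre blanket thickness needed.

Thermal resistances in series:
R_inner film = 1/(h_i·A) = 1/(15.7×14.7) = 0.004333 K/W
R_brass = L/(kA) = 0.0049/(124×14.7) = 2.688×10^-6 K/W
Sum of the known resistances R_other = 0.004336 K/W
Required total resistance R_tot = ΔT/Q_allow = 373/44400 = 0.008401 K/W
R_ceramic-fibre blanket = R_tot − R_other = 0.004065 K/W
L = R·k·A = 0.004065×0.085×14.7

L ≈ 5.08 mm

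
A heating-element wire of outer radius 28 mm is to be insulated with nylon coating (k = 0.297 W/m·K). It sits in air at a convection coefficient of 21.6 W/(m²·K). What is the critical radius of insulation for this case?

For a cylinder r_cr = k/h = 0.297/21.6
r_cr = 13.7 mm; since the bare radius (28 mm) is above r_cr, any added insulation will reduce heat loss.

r_cr ≈ 13.7 mm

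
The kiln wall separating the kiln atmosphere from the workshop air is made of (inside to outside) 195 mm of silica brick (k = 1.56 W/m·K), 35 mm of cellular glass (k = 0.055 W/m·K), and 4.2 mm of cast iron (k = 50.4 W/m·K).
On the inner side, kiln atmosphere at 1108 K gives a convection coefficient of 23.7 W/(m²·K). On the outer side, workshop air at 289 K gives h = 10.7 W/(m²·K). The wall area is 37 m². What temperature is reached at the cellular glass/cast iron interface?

Thermal resistances in series:
R_inner film = 1/(h_i·A) = 1/(23.7×37) = 0.00114 K/W
R_silica brick = L/(kA) = 0.195/(1.56×37) = 0.003378 K/W
R_cellular glass = L/(kA) = 0.035/(0.055×37) = 0.0172 K/W
R_cast iron = L/(kA) = 0.0042/(50.4×37) = 2.252×10^-6 K/W
R_outer film = 1/(h_o·A) = 1/(10.7×37) = 0.002526 K/W
R_total = 0.02425 K/W;  Q = ΔT/R_total = 819/0.02425 = 33780 W
T_interface = T_inner − Q·ΣR(inner→interface) = 1108 − 33800×0.02172

T ≈ 374 K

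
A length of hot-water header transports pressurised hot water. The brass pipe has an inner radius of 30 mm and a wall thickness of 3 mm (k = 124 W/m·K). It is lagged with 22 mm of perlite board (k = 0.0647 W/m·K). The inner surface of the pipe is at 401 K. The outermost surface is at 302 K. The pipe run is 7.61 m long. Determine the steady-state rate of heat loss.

Q ≈ 599 W

Treating each annulus and film as a series resistance:
R_brass pipe wall = ln(33/30)/(2π×124×7.61) = 1.608×10^-5 K/W
R_perlite board = ln(55/33)/(2π×0.0647×7.61) = 0.1651 K/W
R_total = 0.1651 K/W
Q = ΔT/R_total = 99/0.1651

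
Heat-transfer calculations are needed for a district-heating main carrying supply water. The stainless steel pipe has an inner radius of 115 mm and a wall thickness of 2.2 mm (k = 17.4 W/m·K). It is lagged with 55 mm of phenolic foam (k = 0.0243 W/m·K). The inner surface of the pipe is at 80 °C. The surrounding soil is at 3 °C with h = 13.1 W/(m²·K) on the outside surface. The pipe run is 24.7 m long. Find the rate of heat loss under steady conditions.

Treating each annulus and film as a series resistance:
R_stainless steel pipe wall = ln(117.2/115)/(2π×17.4×24.7) = 7.017×10^-6 K/W
R_phenolic foam = ln(172.2/117.2)/(2π×0.0243×24.7) = 0.102 K/W
R_outer film = 1/(h_o·2πr_oL) = 1/(13.1×2π×0.1722×24.7) = 0.002856 K/W
R_total = 0.1049 K/W
Q = ΔT/R_total = 77/0.1049

Q ≈ 734 W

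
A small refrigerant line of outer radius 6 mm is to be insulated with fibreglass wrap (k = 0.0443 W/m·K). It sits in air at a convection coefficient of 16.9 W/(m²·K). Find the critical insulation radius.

r_cr ≈ 2.62 mm

For a cylinder r_cr = k/h = 0.0443/16.9
r_cr = 2.62 mm; since the bare radius (6 mm) is above r_cr, any added insulation will reduce heat loss.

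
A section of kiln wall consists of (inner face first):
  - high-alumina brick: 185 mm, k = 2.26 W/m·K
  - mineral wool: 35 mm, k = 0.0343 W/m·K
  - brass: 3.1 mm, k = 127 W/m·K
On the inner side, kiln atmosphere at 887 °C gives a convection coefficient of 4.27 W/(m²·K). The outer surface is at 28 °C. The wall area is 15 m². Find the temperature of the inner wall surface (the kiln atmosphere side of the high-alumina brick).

Model the wall as resistances in series:
R_inner film = 1/(h_i·A) = 1/(4.27×15) = 0.01561 K/W
R_high-alumina brick = L/(kA) = 0.185/(2.26×15) = 0.005457 K/W
R_mineral wool = L/(kA) = 0.035/(0.0343×15) = 0.06803 K/W
R_brass = L/(kA) = 0.0031/(127×15) = 1.627×10^-6 K/W
R_total = 0.0891 K/W;  Q = ΔT/R_total = 859/0.0891 = 9641 W
T_interface = T_inner − Q·ΣR(inner→interface) = 887 − 9640×0.01561

T ≈ 736 °C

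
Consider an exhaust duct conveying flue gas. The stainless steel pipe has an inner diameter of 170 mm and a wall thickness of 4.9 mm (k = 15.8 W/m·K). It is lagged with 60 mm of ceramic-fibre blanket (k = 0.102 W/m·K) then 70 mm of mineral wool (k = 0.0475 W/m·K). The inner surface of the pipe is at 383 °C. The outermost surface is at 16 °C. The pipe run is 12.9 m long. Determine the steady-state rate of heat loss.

Cylindrical conduction, so R = ln(r₂/r₁)/(2πkL) per layer, in series:
R_stainless steel pipe wall = ln(89.9/85)/(2π×15.8×12.9) = 4.376×10^-5 K/W
R_ceramic-fibre blanket = ln(149.9/89.9)/(2π×0.102×12.9) = 0.06184 K/W
R_mineral wool = ln(219.9/149.9)/(2π×0.0475×12.9) = 0.09953 K/W
R_total = 0.1614 K/W
Q = ΔT/R_total = 367/0.1614

Q ≈ 2270 W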